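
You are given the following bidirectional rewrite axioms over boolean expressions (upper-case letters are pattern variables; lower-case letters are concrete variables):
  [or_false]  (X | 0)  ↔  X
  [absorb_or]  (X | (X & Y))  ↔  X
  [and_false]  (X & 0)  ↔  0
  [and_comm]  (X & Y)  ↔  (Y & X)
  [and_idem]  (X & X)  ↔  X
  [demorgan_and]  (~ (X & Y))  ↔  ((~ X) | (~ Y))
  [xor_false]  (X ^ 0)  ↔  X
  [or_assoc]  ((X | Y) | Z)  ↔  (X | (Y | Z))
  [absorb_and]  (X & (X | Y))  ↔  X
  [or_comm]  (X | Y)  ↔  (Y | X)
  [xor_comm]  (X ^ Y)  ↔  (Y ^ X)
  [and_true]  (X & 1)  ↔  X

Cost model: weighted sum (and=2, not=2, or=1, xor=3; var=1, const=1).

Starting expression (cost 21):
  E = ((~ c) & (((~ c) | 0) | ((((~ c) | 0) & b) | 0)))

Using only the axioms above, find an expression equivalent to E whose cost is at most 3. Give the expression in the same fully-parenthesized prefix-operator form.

(~ c)   [cost 3]

step 1: or_false (→) rewrites ((((~ c) | 0) & b) | 0) into (((~ c) | 0) & b), now ((~ c) & (((~ c) | 0) | (((~ c) | 0) & b)))
step 2: absorb_or (→) rewrites (((~ c) | 0) | (((~ c) | 0) & b)) into ((~ c) | 0), now ((~ c) & ((~ c) | 0))
step 3: absorb_and (→) rewrites ((~ c) & ((~ c) | 0)) into (~ c), reaching cost 3 (bound 3)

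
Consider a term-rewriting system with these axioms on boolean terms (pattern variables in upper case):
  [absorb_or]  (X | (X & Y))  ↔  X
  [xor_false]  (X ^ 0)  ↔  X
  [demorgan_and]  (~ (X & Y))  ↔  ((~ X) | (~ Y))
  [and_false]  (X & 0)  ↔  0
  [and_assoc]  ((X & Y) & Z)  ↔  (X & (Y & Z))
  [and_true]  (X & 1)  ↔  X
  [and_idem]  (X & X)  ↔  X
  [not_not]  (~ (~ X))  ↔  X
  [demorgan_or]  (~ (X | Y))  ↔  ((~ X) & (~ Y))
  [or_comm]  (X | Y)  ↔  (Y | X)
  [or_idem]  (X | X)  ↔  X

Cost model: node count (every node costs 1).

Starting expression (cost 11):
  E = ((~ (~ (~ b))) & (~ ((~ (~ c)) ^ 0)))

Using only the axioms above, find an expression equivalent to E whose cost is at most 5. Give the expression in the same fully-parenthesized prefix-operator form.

(1) ((~ (~ c)) ^ 0)  =[xor_false →]=  (~ (~ c))    ⊢ ((~ (~ (~ b))) & (~ (~ (~ c))))
(2) (~ (~ (~ b)))  =[not_not →]=  (~ b)    ⊢ ((~ b) & (~ (~ (~ c))))
(3) (~ (~ (~ c)))  =[not_not →]=  (~ c)    ⊢ cost 5, within 5

((~ b) & (~ c))   [cost 5]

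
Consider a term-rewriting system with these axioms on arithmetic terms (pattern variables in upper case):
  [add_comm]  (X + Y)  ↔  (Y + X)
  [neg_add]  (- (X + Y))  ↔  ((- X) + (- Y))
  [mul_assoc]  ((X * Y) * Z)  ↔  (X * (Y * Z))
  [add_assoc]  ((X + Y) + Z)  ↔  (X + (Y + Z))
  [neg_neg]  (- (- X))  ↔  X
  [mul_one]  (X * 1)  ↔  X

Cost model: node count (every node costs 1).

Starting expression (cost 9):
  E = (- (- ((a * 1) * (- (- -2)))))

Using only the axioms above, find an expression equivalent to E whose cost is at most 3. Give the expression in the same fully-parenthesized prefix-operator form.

1. [mul_one →] (a * 1)  →  a;  E = (- (- (a * (- (- -2)))))
2. [neg_neg →] (- (- -2))  →  -2;  E = (- (- (a * -2)))
3. [neg_neg →] (- (- (a * -2)))  →  (a * -2);  cost 3 ≤ 3, done

(a * -2)   [cost 3]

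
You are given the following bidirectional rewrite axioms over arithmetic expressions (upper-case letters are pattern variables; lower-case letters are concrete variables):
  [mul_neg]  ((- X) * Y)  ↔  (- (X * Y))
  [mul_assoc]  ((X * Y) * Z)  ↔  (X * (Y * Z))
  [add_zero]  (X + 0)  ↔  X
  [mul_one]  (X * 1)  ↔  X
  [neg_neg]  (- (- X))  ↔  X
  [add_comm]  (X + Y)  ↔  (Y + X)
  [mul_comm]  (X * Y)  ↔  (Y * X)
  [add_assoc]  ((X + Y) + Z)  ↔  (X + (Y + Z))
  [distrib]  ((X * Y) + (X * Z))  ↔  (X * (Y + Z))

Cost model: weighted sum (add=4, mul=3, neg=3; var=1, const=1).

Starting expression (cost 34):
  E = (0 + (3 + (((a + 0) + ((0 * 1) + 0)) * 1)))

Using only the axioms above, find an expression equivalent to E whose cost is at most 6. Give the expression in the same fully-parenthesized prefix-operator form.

(3 + a)   [cost 6]

step 1: mul_one (→) rewrites (((a + 0) + ((0 * 1) + 0)) * 1) into ((a + 0) + ((0 * 1) + 0)), now (0 + (3 + ((a + 0) + ((0 * 1) + 0))))
step 2: add_zero (→) rewrites ((0 * 1) + 0) into (0 * 1), now (0 + (3 + ((a + 0) + (0 * 1))))
step 3: mul_one (→) rewrites (0 * 1) into 0, now (0 + (3 + ((a + 0) + 0)))
step 4: add_zero (→) rewrites (a + 0) into a, now (0 + (3 + (a + 0)))
step 5: add_zero (→) rewrites (a + 0) into a, now (0 + (3 + a))
step 6: add_comm (→) rewrites (0 + (3 + a)) into ((3 + a) + 0)
step 7: add_zero (→) rewrites ((3 + a) + 0) into (3 + a), reaching cost 6 (bound 6)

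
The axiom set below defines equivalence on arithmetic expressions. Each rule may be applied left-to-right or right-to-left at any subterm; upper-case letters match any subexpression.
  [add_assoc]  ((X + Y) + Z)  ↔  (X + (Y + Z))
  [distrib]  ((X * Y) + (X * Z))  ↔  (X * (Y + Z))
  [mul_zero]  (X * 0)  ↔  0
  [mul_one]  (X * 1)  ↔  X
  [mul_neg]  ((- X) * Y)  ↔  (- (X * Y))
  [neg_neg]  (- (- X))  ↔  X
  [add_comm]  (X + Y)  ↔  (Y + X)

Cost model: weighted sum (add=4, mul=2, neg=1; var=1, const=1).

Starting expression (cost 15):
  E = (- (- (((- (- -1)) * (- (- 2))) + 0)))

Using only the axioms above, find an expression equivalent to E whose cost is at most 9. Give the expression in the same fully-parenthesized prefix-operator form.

step 1: neg_neg (→) rewrites (- (- -1)) into -1, now (- (- ((-1 * (- (- 2))) + 0)))
step 2: neg_neg (→) rewrites (- (- ((-1 * (- (- 2))) + 0))) into ((-1 * (- (- 2))) + 0)
step 3: neg_neg (→) rewrites (- (- 2)) into 2, reaching cost 9 (bound 9)

((-1 * 2) + 0)   [cost 9]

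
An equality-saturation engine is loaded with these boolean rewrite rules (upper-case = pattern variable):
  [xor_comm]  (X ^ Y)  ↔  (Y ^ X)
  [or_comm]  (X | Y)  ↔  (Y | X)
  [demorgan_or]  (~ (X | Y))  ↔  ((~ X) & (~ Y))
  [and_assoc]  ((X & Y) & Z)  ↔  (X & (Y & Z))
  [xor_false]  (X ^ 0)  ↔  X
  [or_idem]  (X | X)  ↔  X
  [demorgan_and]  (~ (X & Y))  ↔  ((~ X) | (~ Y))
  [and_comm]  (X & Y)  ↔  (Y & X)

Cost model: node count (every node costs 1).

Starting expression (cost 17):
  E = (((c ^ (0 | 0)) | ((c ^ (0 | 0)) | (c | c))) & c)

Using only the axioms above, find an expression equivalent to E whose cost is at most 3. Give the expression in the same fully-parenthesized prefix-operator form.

(c & c)   [cost 3]

1. [or_idem →] (0 | 0)  →  0;  E = (((c ^ (0 | 0)) | ((c ^ 0) | (c | c))) & c)
2. [xor_false →] (c ^ 0)  →  c;  E = (((c ^ (0 | 0)) | (c | (c | c))) & c)
3. [or_idem →] (c | c)  →  c;  E = (((c ^ (0 | 0)) | (c | c)) & c)
4. [or_idem →] (0 | 0)  →  0;  E = (((c ^ 0) | (c | c)) & c)
5. [and_comm →] (((c ^ 0) | (c | c)) & c)  →  (c & ((c ^ 0) | (c | c)))
6. [xor_false →] (c ^ 0)  →  c;  E = (c & (c | (c | c)))
7. [or_idem →] (c | c)  →  c;  E = (c & (c | c))
8. [and_comm →] (c & (c | c))  →  ((c | c) & c)
9. [or_idem →] (c | c)  →  c;  cost 3 ≤ 3, done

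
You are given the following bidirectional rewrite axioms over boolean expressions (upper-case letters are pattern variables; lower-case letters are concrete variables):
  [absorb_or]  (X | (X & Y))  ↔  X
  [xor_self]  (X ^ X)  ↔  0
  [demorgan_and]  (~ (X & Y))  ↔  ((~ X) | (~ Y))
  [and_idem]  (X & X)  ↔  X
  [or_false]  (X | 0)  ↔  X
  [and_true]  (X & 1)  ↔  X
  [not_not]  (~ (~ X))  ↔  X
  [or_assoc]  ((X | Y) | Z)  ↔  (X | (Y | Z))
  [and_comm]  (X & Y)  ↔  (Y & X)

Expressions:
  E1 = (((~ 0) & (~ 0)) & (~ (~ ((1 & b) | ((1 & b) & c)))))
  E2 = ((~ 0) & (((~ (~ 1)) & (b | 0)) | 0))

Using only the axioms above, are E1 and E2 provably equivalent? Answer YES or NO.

(1) ((~ 0) & (~ 0))  =[and_idem →]=  (~ 0)    ⊢ ((~ 0) & (~ (~ ((1 & b) | ((1 & b) & c)))))
(2) ((1 & b) | ((1 & b) & c))  =[absorb_or →]=  (1 & b)    ⊢ ((~ 0) & (~ (~ (1 & b))))
(3) (~ (~ (1 & b)))  =[not_not →]=  (1 & b)    ⊢ ((~ 0) & (1 & b))
(4) b  =[or_false ←]=  (b | 0)    ⊢ ((~ 0) & (1 & (b | 0)))
(5) 1  =[not_not ←]=  (~ (~ 1))    ⊢ ((~ 0) & ((~ (~ 1)) & (b | 0)))
(6) ((~ (~ 1)) & (b | 0))  =[or_false ←]=  (((~ (~ 1)) & (b | 0)) | 0)    ⊢ E2

YES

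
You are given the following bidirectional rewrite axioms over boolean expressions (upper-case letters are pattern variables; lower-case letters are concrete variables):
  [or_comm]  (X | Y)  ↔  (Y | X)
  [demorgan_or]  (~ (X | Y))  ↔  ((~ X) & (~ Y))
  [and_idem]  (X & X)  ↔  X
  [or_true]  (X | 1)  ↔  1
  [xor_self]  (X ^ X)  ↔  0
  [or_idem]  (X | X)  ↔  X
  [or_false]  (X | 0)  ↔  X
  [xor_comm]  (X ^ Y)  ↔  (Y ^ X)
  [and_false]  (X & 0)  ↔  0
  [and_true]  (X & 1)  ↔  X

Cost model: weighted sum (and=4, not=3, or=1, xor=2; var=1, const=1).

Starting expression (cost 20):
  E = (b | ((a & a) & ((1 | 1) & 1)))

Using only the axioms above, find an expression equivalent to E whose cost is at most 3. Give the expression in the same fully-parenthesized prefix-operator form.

step 1: or_idem (→) rewrites (1 | 1) into 1, now (b | ((a & a) & (1 & 1)))
step 2: and_idem (→) rewrites (a & a) into a, now (b | (a & (1 & 1)))
step 3: and_true (→) rewrites (1 & 1) into 1, now (b | (a & 1))
step 4: and_true (→) rewrites (a & 1) into a, reaching cost 3 (bound 3)

(b | a)   [cost 3]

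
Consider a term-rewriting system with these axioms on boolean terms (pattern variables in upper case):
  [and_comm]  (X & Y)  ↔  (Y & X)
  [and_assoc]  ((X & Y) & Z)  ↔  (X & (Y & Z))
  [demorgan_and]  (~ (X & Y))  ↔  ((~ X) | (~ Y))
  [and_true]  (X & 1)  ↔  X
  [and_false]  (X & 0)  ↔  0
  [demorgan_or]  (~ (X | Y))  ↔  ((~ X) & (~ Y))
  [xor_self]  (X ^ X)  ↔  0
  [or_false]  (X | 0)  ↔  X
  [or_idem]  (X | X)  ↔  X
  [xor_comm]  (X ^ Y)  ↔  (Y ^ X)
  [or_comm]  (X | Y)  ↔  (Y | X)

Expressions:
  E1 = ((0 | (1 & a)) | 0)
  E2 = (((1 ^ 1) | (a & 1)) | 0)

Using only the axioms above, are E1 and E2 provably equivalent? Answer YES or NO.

YES

step 1: or_false (→) rewrites ((0 | (1 & a)) | 0) into (0 | (1 & a))
step 2: and_comm (→) rewrites (1 & a) into (a & 1), now (0 | (a & 1))
step 3: and_true (→) rewrites (a & 1) into a, now (0 | a)
step 4: xor_self (←) rewrites 0 into (1 ^ 1), now ((1 ^ 1) | a)
step 5: or_false (←) rewrites ((1 ^ 1) | a) into (((1 ^ 1) | a) | 0)
step 6: and_true (←) rewrites a into (a & 1), which is E2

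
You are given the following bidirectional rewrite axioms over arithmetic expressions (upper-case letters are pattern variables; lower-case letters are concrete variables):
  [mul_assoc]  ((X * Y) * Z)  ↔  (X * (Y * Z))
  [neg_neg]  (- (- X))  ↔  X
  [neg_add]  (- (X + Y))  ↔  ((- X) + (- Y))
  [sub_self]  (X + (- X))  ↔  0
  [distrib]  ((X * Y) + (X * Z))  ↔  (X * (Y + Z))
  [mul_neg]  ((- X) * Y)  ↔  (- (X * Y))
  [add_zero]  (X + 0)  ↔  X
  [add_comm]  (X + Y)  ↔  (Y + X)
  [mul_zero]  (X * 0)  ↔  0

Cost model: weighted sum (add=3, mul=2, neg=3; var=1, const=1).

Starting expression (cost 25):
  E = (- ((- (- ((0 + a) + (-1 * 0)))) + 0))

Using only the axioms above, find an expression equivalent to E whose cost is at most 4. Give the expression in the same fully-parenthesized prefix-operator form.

1. [add_zero →] ((- (- ((0 + a) + (-1 * 0)))) + 0)  →  (- (- ((0 + a) + (-1 * 0))));  E = (- (- (- ((0 + a) + (-1 * 0)))))
2. [add_comm →] (0 + a)  →  (a + 0);  E = (- (- (- ((a + 0) + (-1 * 0)))))
3. [add_zero →] (a + 0)  →  a;  E = (- (- (- (a + (-1 * 0)))))
4. [mul_zero →] (-1 * 0)  →  0;  E = (- (- (- (a + 0))))
5. [add_zero →] (a + 0)  →  a;  E = (- (- (- a)))
6. [neg_neg →] (- (- (- a)))  →  (- a);  cost 4 ≤ 4, done

(- a)   [cost 4]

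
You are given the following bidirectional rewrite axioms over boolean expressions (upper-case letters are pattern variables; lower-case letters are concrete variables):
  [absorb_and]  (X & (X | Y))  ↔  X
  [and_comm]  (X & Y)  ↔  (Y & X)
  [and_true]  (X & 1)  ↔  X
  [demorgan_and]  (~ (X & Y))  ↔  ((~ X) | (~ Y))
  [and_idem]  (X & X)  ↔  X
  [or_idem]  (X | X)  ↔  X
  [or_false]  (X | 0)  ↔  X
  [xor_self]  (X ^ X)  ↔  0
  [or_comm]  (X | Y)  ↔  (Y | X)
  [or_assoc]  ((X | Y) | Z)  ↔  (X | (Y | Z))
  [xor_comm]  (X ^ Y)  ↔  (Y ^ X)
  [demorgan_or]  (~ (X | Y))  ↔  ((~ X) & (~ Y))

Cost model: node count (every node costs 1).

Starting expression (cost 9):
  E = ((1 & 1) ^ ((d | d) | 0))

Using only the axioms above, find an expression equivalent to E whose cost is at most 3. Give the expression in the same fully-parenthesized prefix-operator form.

(1 ^ d)   [cost 3]

1. [or_idem →] (d | d)  →  d;  E = ((1 & 1) ^ (d | 0))
2. [or_false →] (d | 0)  →  d;  E = ((1 & 1) ^ d)
3. [and_true →] (1 & 1)  →  1;  cost 3 ≤ 3, done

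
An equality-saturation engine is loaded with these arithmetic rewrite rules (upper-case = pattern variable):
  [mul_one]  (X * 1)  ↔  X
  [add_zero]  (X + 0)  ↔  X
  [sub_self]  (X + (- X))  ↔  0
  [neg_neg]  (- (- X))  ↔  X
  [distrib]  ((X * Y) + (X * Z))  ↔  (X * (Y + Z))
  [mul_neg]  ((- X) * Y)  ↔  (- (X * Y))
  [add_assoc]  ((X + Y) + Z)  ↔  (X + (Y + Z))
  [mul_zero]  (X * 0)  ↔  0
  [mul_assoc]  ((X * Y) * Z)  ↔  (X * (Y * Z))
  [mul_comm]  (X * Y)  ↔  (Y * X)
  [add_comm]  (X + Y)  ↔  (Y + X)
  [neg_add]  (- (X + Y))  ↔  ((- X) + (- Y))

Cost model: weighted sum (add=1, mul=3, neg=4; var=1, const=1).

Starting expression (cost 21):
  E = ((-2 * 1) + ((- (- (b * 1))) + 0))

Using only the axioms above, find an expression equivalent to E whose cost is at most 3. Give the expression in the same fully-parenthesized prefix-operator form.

(-2 + b)   [cost 3]

(1) (- (- (b * 1)))  =[neg_neg →]=  (b * 1)    ⊢ ((-2 * 1) + ((b * 1) + 0))
(2) ((b * 1) + 0)  =[add_zero →]=  (b * 1)    ⊢ ((-2 * 1) + (b * 1))
(3) (-2 * 1)  =[mul_one →]=  -2    ⊢ (-2 + (b * 1))
(4) (b * 1)  =[mul_one →]=  b    ⊢ cost 3, within 3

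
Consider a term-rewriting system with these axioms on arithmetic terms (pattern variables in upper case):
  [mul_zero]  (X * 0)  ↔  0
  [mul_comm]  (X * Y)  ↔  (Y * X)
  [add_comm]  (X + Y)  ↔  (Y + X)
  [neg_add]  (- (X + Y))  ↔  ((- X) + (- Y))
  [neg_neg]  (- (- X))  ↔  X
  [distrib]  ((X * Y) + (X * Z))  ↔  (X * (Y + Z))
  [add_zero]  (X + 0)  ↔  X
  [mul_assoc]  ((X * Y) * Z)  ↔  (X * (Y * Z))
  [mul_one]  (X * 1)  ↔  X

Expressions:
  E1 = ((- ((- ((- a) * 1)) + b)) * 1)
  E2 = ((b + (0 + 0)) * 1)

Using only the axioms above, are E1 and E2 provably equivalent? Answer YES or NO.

Every axiom is a valid identity, so a rewrite proof would force E1 and E2 to agree under every assignment.
At a=0, b=1: E1 = -1 but E2 = 1; they differ, so no derivation exists.

NO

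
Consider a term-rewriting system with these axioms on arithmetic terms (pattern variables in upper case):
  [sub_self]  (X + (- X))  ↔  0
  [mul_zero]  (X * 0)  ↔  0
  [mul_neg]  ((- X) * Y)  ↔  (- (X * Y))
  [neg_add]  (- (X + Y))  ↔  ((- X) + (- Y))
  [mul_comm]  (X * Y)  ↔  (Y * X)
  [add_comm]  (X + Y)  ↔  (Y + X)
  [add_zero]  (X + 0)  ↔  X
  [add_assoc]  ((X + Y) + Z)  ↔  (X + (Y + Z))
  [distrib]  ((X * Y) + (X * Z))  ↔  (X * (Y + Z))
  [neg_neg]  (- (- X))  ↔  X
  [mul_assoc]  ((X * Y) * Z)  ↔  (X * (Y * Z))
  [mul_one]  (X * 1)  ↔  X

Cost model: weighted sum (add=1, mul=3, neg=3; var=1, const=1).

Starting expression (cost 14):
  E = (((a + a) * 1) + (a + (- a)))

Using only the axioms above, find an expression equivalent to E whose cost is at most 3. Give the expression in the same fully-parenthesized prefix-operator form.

(a + a)   [cost 3]

step 1: sub_self (→) rewrites (a + (- a)) into 0, now (((a + a) * 1) + 0)
step 2: mul_one (→) rewrites ((a + a) * 1) into (a + a), now ((a + a) + 0)
step 3: add_zero (→) rewrites ((a + a) + 0) into (a + a), reaching cost 3 (bound 3)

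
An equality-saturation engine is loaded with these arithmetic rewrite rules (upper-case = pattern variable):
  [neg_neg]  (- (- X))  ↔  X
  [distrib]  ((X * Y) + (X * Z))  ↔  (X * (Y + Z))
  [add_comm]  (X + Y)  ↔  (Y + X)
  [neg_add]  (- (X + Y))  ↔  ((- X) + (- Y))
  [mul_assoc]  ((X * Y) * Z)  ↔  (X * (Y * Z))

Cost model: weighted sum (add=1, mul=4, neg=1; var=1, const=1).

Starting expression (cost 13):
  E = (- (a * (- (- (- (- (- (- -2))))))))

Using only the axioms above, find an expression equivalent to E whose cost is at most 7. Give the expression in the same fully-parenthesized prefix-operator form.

(- (a * -2))   [cost 7]

1. [neg_neg →] (- (- (- (- -2))))  →  (- (- -2));  E = (- (a * (- (- (- (- -2))))))
2. [neg_neg →] (- (- (- -2)))  →  (- -2);  E = (- (a * (- (- -2))))
3. [neg_neg →] (- (- -2))  →  -2;  cost 7 ≤ 7, done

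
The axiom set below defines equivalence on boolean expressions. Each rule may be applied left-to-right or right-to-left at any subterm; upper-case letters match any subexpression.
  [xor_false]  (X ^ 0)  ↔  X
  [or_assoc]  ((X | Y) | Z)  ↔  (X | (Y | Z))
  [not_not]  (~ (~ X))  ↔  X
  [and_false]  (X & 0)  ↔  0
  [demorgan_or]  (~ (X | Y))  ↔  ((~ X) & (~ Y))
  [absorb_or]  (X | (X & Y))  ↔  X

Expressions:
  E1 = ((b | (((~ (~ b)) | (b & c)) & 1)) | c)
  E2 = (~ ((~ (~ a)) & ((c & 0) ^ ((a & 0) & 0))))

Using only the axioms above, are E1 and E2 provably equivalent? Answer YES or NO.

NO

All listed rules preserve value, hence provable equivalence implies equal values everywhere; look for a separating assignment.
a=0, b=0, c=0 gives E1 ↦ 0, E2 ↦ 1; values differ ⇒ not provably equivalent.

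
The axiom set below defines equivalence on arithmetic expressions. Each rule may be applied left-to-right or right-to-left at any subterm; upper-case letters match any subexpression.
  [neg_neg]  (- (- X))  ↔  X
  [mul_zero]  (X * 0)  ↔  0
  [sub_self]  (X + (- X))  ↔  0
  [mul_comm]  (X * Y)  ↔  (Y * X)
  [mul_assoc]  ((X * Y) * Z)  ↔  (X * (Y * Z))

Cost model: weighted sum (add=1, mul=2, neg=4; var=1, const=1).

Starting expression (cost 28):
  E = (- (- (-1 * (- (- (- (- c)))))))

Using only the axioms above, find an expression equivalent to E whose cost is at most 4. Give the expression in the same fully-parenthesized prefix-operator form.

step 1: neg_neg (→) rewrites (- (- (-1 * (- (- (- (- c))))))) into (-1 * (- (- (- (- c)))))
step 2: neg_neg (→) rewrites (- (- c)) into c, now (-1 * (- (- c)))
step 3: neg_neg (→) rewrites (- (- c)) into c, reaching cost 4 (bound 4)

(-1 * c)   [cost 4]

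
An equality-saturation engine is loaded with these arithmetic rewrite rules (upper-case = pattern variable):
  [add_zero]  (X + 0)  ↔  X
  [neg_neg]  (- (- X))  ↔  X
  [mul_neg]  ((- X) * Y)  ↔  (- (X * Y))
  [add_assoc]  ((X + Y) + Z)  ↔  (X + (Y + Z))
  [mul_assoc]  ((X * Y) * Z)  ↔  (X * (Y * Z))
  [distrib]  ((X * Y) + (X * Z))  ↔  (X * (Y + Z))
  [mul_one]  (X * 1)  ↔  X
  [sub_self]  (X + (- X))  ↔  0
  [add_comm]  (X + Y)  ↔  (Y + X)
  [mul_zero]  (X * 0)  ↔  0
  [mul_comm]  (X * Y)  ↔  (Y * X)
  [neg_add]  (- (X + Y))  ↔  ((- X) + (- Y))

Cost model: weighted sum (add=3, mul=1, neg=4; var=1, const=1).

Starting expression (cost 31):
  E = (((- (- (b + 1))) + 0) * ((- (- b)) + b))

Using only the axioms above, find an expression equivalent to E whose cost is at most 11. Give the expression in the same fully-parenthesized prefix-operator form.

((b + 1) * (b + b))   [cost 11]

1. [neg_neg →] (- (- (b + 1)))  →  (b + 1);  E = (((b + 1) + 0) * ((- (- b)) + b))
2. [add_zero →] ((b + 1) + 0)  →  (b + 1);  E = ((b + 1) * ((- (- b)) + b))
3. [neg_neg →] (- (- b))  →  b;  cost 11 ≤ 11, done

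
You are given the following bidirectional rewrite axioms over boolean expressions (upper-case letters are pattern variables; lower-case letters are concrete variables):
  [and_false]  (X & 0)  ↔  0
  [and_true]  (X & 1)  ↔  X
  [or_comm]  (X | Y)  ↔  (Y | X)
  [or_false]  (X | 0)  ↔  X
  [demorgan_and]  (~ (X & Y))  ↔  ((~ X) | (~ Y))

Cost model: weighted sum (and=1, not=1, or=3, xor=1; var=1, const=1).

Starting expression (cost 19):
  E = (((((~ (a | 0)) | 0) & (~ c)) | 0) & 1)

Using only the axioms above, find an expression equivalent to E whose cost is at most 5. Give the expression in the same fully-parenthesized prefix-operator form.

1. [and_true →] (((((~ (a | 0)) | 0) & (~ c)) | 0) & 1)  →  ((((~ (a | 0)) | 0) & (~ c)) | 0)
2. [or_false →] (a | 0)  →  a;  E = ((((~ a) | 0) & (~ c)) | 0)
3. [or_false →] ((~ a) | 0)  →  (~ a);  E = (((~ a) & (~ c)) | 0)
4. [or_false →] (((~ a) & (~ c)) | 0)  →  ((~ a) & (~ c));  cost 5 ≤ 5, done

((~ a) & (~ c))   [cost 5]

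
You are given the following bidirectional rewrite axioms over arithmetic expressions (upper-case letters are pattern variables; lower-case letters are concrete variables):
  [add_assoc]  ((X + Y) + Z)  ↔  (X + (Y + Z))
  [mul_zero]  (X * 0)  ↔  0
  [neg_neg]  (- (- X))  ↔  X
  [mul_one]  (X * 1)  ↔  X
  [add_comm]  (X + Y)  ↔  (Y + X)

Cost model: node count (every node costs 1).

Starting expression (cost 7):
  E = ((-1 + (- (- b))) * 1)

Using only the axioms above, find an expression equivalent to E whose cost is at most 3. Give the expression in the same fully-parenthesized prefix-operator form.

(1) ((-1 + (- (- b))) * 1)  =[mul_one →]=  (-1 + (- (- b)))
(2) (- (- b))  =[neg_neg →]=  b    ⊢ cost 3, within 3

(-1 + b)   [cost 3]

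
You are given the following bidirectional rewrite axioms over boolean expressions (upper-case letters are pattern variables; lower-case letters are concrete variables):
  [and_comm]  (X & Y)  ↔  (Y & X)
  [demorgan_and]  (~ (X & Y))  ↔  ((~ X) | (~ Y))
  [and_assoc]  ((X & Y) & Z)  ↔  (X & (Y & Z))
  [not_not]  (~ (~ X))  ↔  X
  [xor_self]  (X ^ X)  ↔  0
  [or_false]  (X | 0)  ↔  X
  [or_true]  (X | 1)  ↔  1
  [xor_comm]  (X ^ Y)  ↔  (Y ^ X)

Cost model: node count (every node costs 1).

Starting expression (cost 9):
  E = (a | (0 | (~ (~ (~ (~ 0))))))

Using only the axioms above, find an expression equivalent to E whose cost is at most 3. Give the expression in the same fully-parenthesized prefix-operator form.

(a | 0)   [cost 3]

1. [not_not →] (~ (~ 0))  →  0;  E = (a | (0 | (~ (~ 0))))
2. [not_not →] (~ (~ 0))  →  0;  E = (a | (0 | 0))
3. [or_false →] (0 | 0)  →  0;  cost 3 ≤ 3, done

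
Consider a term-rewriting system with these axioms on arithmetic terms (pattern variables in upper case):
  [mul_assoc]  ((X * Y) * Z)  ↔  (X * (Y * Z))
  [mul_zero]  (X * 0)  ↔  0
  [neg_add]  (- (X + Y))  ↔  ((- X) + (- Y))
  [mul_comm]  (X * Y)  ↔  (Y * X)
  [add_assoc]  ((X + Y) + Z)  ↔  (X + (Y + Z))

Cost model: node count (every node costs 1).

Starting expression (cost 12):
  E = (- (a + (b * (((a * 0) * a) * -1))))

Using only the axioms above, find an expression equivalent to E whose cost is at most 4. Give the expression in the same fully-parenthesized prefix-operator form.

(- (a + 0))   [cost 4]

step 1: mul_zero (→) rewrites (a * 0) into 0, now (- (a + (b * ((0 * a) * -1))))
step 2: mul_comm (→) rewrites (0 * a) into (a * 0), now (- (a + (b * ((a * 0) * -1))))
step 3: mul_comm (→) rewrites (b * ((a * 0) * -1)) into (((a * 0) * -1) * b), now (- (a + (((a * 0) * -1) * b)))
step 4: mul_comm (→) rewrites ((a * 0) * -1) into (-1 * (a * 0)), now (- (a + ((-1 * (a * 0)) * b)))
step 5: mul_comm (→) rewrites (a * 0) into (0 * a), now (- (a + ((-1 * (0 * a)) * b)))
step 6: mul_assoc (→) rewrites ((-1 * (0 * a)) * b) into (-1 * ((0 * a) * b)), now (- (a + (-1 * ((0 * a) * b))))
step 7: mul_comm (→) rewrites (0 * a) into (a * 0), now (- (a + (-1 * ((a * 0) * b))))
step 8: mul_assoc (→) rewrites ((a * 0) * b) into (a * (0 * b)), now (- (a + (-1 * (a * (0 * b)))))
step 9: mul_comm (→) rewrites (-1 * (a * (0 * b))) into ((a * (0 * b)) * -1), now (- (a + ((a * (0 * b)) * -1)))
step 10: mul_comm (→) rewrites (0 * b) into (b * 0), now (- (a + ((a * (b * 0)) * -1)))
step 11: mul_zero (→) rewrites (b * 0) into 0, now (- (a + ((a * 0) * -1)))
step 12: mul_zero (→) rewrites (a * 0) into 0, now (- (a + (0 * -1)))
step 13: mul_comm (→) rewrites (0 * -1) into (-1 * 0), now (- (a + (-1 * 0)))
step 14: mul_zero (→) rewrites (-1 * 0) into 0, reaching cost 4 (bound 4)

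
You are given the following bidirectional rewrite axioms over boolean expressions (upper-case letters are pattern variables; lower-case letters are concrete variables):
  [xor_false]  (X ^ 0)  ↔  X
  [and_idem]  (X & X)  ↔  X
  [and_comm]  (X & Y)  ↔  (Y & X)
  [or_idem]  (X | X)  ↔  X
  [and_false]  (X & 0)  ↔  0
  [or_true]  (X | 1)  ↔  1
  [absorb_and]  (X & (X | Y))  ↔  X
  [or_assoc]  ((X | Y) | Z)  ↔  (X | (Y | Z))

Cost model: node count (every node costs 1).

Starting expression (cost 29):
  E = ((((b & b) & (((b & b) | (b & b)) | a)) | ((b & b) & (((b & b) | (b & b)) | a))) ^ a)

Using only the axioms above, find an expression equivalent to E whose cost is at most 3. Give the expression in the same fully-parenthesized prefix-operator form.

(b ^ a)   [cost 3]

step 1: or_idem (→) rewrites (((b & b) & (((b & b) | (b & b)) | a)) | ((b & b) & (((b & b) | (b & b)) | a))) into ((b & b) & (((b & b) | (b & b)) | a)), now (((b & b) & (((b & b) | (b & b)) | a)) ^ a)
step 2: or_idem (→) rewrites ((b & b) | (b & b)) into (b & b), now (((b & b) & ((b & b) | a)) ^ a)
step 3: absorb_and (→) rewrites ((b & b) & ((b & b) | a)) into (b & b), now ((b & b) ^ a)
step 4: and_idem (→) rewrites (b & b) into b, reaching cost 3 (bound 3)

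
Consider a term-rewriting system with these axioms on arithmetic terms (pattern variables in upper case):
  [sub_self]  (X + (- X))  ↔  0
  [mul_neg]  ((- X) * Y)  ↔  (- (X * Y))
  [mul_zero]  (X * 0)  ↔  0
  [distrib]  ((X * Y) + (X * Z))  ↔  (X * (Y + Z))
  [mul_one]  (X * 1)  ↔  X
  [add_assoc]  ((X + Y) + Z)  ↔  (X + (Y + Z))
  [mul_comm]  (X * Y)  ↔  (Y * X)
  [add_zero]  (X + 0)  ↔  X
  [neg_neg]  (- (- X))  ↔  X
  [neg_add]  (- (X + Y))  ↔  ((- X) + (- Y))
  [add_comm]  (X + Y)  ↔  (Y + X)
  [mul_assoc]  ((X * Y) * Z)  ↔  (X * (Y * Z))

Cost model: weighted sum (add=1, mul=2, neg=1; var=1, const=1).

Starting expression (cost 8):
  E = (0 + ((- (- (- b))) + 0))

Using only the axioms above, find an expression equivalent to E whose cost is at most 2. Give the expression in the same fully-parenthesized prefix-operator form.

(- b)   [cost 2]

1. [add_zero →] ((- (- (- b))) + 0)  →  (- (- (- b)));  E = (0 + (- (- (- b))))
2. [neg_neg →] (- (- (- b)))  →  (- b);  E = (0 + (- b))
3. [add_comm →] (0 + (- b))  →  ((- b) + 0)
4. [add_zero →] ((- b) + 0)  →  (- b);  cost 2 ≤ 2, done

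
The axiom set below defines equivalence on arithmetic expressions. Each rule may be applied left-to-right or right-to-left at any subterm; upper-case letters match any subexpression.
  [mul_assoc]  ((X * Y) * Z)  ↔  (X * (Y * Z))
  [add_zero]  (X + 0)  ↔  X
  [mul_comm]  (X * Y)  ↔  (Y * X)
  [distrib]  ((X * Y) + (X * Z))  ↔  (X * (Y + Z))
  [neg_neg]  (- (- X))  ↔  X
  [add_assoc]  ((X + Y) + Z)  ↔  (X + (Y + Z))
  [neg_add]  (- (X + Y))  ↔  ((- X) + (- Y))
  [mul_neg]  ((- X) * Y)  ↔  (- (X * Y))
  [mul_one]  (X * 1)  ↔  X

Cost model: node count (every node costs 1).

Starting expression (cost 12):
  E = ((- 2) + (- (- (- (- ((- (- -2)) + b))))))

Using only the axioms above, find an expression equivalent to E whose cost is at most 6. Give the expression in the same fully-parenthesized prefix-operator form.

step 1: neg_neg (→) rewrites (- (- (- ((- (- -2)) + b)))) into (- ((- (- -2)) + b)), now ((- 2) + (- (- ((- (- -2)) + b))))
step 2: neg_neg (→) rewrites (- (- -2)) into -2, now ((- 2) + (- (- (-2 + b))))
step 3: neg_neg (→) rewrites (- (- (-2 + b))) into (-2 + b), reaching cost 6 (bound 6)

((- 2) + (-2 + b))   [cost 6]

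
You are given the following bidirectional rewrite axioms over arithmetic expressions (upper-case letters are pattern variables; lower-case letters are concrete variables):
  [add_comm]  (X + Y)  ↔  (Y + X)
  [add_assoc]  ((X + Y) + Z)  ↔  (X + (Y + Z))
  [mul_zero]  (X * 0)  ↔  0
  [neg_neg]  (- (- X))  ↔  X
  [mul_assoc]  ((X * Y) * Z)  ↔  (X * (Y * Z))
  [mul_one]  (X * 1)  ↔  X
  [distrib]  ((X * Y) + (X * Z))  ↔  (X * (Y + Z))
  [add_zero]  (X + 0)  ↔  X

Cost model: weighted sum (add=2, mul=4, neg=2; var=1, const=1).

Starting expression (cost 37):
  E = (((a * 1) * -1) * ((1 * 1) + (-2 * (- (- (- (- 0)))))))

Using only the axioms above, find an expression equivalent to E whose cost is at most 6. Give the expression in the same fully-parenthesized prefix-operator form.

(a * -1)   [cost 6]

1. [neg_neg →] (- (- (- (- 0))))  →  (- (- 0));  E = (((a * 1) * -1) * ((1 * 1) + (-2 * (- (- 0)))))
2. [mul_one →] (a * 1)  →  a;  E = ((a * -1) * ((1 * 1) + (-2 * (- (- 0)))))
3. [neg_neg →] (- (- 0))  →  0;  E = ((a * -1) * ((1 * 1) + (-2 * 0)))
4. [mul_zero →] (-2 * 0)  →  0;  E = ((a * -1) * ((1 * 1) + 0))
5. [add_zero →] ((1 * 1) + 0)  →  (1 * 1);  E = ((a * -1) * (1 * 1))
6. [mul_one →] (1 * 1)  →  1;  E = ((a * -1) * 1)
7. [mul_one →] ((a * -1) * 1)  →  (a * -1);  cost 6 ≤ 6, done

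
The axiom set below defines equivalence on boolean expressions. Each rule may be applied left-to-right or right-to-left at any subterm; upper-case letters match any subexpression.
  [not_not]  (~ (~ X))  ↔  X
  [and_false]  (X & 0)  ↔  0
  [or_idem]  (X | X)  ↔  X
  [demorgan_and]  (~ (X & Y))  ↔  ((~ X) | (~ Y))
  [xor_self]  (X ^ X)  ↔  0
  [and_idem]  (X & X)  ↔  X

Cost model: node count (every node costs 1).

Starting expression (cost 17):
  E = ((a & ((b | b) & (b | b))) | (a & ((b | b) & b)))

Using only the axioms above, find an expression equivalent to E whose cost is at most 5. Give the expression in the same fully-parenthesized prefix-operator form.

(a & (b & b))   [cost 5]

step 1: or_idem (→) rewrites (b | b) into b, now ((a & ((b | b) & b)) | (a & ((b | b) & b)))
step 2: or_idem (→) rewrites ((a & ((b | b) & b)) | (a & ((b | b) & b))) into (a & ((b | b) & b))
step 3: or_idem (→) rewrites (b | b) into b, reaching cost 5 (bound 5)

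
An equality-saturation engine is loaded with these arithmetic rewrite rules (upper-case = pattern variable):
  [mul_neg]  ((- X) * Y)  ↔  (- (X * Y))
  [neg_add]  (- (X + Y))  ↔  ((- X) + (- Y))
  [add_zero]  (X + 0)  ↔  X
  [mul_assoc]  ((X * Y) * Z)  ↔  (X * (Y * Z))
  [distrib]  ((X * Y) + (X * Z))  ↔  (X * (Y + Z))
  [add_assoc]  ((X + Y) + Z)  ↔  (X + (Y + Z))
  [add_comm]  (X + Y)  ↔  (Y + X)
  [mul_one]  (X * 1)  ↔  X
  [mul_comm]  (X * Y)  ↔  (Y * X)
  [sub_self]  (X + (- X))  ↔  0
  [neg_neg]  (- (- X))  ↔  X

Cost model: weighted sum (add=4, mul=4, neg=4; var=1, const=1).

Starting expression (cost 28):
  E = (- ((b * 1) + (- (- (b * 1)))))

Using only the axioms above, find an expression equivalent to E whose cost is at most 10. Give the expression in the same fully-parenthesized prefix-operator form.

(- (b + b))   [cost 10]

(1) (b * 1)  =[mul_one →]=  b    ⊢ (- ((b * 1) + (- (- b))))
(2) (b * 1)  =[mul_one →]=  b    ⊢ (- (b + (- (- b))))
(3) (- (- b))  =[neg_neg →]=  b    ⊢ cost 10, within 10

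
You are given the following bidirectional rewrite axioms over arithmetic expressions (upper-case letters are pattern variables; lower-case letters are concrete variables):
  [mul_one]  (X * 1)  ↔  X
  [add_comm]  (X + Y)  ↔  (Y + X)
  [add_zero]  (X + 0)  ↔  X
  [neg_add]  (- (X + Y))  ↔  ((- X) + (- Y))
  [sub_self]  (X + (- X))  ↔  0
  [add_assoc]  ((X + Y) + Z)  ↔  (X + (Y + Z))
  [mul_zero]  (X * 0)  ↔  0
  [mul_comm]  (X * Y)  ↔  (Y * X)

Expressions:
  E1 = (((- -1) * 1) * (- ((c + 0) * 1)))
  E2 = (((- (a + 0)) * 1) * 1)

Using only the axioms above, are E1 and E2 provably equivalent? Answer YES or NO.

All listed rules preserve value, hence provable equivalence implies equal values everywhere; look for a separating assignment.
a=0, c=1 gives E1 ↦ -1, E2 ↦ 0; values differ ⇒ not provably equivalent.

NO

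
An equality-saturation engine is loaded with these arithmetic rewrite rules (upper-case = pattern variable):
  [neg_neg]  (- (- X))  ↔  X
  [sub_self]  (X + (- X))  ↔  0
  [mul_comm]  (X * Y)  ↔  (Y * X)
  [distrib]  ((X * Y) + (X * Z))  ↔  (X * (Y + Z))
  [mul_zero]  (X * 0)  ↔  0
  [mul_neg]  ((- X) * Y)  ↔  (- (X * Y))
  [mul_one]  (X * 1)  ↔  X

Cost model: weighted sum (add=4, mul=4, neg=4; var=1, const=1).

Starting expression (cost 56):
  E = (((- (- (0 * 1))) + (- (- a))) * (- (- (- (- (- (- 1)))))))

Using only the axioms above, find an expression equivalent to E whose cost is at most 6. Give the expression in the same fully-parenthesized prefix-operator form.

(1) (- (- (- 1)))  =[neg_neg →]=  (- 1)    ⊢ (((- (- (0 * 1))) + (- (- a))) * (- (- (- (- 1)))))
(2) (0 * 1)  =[mul_one →]=  0    ⊢ (((- (- 0)) + (- (- a))) * (- (- (- (- 1)))))
(3) (- (- 0))  =[neg_neg →]=  0    ⊢ ((0 + (- (- a))) * (- (- (- (- 1)))))
(4) (- (- a))  =[neg_neg →]=  a    ⊢ ((0 + a) * (- (- (- (- 1)))))
(5) (- (- (- (- 1))))  =[neg_neg →]=  (- (- 1))    ⊢ ((0 + a) * (- (- 1)))
(6) (- (- 1))  =[neg_neg →]=  1    ⊢ ((0 + a) * 1)
(7) ((0 + a) * 1)  =[mul_one →]=  (0 + a)    ⊢ cost 6, within 6

(0 + a)   [cost 6]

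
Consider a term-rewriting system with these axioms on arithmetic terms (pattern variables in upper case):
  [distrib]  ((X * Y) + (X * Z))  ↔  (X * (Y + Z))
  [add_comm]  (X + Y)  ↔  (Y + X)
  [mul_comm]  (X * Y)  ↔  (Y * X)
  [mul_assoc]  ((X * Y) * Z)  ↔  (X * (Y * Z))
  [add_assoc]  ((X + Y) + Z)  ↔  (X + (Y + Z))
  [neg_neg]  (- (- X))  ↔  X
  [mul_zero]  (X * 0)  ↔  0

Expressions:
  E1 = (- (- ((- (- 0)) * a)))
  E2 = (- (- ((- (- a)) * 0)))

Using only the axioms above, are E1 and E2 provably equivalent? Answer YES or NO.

YES

step 1: neg_neg (→) rewrites (- (- ((- (- 0)) * a))) into ((- (- 0)) * a)
step 2: mul_comm (→) rewrites ((- (- 0)) * a) into (a * (- (- 0)))
step 3: neg_neg (→) rewrites (- (- 0)) into 0, now (a * 0)
step 4: mul_comm (→) rewrites (a * 0) into (0 * a)
step 5: neg_neg (←) rewrites (0 * a) into (- (- (0 * a)))
step 6: mul_comm (→) rewrites (0 * a) into (a * 0), now (- (- (a * 0)))
step 7: neg_neg (←) rewrites a into (- (- a)), which is E2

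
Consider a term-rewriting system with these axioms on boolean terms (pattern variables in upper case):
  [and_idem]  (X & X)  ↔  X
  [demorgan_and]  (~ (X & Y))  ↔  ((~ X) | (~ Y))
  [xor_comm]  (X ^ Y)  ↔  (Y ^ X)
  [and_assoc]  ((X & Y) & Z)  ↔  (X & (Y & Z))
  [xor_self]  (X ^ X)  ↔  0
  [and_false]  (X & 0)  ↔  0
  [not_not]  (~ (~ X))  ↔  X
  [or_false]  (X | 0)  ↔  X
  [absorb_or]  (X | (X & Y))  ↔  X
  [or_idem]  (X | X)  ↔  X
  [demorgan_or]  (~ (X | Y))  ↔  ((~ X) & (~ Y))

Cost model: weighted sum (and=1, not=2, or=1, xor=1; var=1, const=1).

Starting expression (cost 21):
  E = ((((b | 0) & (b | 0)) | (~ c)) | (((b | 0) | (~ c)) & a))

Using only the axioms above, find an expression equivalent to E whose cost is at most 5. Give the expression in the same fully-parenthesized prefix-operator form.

(b | (~ c))   [cost 5]

step 1: and_idem (→) rewrites ((b | 0) & (b | 0)) into (b | 0), now (((b | 0) | (~ c)) | (((b | 0) | (~ c)) & a))
step 2: absorb_or (→) rewrites (((b | 0) | (~ c)) | (((b | 0) | (~ c)) & a)) into ((b | 0) | (~ c))
step 3: or_false (→) rewrites (b | 0) into b, reaching cost 5 (bound 5)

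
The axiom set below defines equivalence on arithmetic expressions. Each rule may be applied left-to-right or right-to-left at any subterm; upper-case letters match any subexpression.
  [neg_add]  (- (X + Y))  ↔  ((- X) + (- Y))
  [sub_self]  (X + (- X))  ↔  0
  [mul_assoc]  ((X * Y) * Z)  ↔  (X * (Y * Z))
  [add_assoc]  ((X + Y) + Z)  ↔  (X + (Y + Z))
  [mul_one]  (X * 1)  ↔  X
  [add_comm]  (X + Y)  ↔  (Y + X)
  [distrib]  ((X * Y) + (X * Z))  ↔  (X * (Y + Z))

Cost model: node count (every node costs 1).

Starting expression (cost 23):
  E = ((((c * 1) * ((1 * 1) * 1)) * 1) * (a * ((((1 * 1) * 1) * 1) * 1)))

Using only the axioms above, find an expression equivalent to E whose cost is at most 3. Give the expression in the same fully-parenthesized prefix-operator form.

(1) (1 * 1)  =[mul_one →]=  1    ⊢ ((((c * 1) * ((1 * 1) * 1)) * 1) * (a * (((1 * 1) * 1) * 1)))
(2) (1 * 1)  =[mul_one →]=  1    ⊢ ((((c * 1) * ((1 * 1) * 1)) * 1) * (a * ((1 * 1) * 1)))
(3) ((1 * 1) * 1)  =[mul_one →]=  (1 * 1)    ⊢ ((((c * 1) * ((1 * 1) * 1)) * 1) * (a * (1 * 1)))
(4) (1 * 1)  =[mul_one →]=  1    ⊢ ((((c * 1) * (1 * 1)) * 1) * (a * (1 * 1)))
(5) (1 * 1)  =[mul_one →]=  1    ⊢ ((((c * 1) * 1) * 1) * (a * (1 * 1)))
(6) (c * 1)  =[mul_one →]=  c    ⊢ (((c * 1) * 1) * (a * (1 * 1)))
(7) (1 * 1)  =[mul_one →]=  1    ⊢ (((c * 1) * 1) * (a * 1))
(8) (c * 1)  =[mul_one →]=  c    ⊢ ((c * 1) * (a * 1))
(9) (a * 1)  =[mul_one →]=  a    ⊢ ((c * 1) * a)
(10) (c * 1)  =[mul_one →]=  c    ⊢ cost 3, within 3

(c * a)   [cost 3]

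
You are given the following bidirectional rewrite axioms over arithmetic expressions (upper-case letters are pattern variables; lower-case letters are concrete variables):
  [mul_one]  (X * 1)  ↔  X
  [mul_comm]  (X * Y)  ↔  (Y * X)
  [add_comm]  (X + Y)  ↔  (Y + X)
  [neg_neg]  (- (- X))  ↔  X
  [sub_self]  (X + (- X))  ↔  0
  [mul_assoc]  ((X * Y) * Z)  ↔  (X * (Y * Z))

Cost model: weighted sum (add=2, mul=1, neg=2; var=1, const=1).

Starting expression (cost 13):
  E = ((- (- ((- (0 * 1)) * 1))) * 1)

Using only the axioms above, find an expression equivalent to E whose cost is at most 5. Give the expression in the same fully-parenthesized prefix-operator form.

(1) ((- (- ((- (0 * 1)) * 1))) * 1)  =[mul_one →]=  (- (- ((- (0 * 1)) * 1)))
(2) ((- (0 * 1)) * 1)  =[mul_one →]=  (- (0 * 1))    ⊢ (- (- (- (0 * 1))))
(3) (- (- (- (0 * 1))))  =[neg_neg →]=  (- (0 * 1))    ⊢ cost 5, within 5

(- (0 * 1))   [cost 5]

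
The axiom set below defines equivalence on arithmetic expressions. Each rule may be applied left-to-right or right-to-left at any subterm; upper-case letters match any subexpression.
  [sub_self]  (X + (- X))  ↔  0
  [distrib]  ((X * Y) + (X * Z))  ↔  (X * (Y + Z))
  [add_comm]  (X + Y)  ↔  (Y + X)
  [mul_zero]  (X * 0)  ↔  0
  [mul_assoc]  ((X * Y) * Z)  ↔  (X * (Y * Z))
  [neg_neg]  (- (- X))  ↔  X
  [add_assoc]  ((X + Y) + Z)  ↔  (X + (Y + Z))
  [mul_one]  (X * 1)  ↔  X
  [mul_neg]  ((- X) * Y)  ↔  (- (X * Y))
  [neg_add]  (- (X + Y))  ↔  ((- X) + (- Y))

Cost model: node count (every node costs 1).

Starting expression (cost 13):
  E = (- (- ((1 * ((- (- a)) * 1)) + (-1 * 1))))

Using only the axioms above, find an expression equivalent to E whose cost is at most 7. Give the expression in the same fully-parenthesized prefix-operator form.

(1) ((- (- a)) * 1)  =[mul_one →]=  (- (- a))    ⊢ (- (- ((1 * (- (- a))) + (-1 * 1))))
(2) (- (- ((1 * (- (- a))) + (-1 * 1))))  =[neg_neg →]=  ((1 * (- (- a))) + (-1 * 1))
(3) (- (- a))  =[neg_neg →]=  a    ⊢ cost 7, within 7

((1 * a) + (-1 * 1))   [cost 7]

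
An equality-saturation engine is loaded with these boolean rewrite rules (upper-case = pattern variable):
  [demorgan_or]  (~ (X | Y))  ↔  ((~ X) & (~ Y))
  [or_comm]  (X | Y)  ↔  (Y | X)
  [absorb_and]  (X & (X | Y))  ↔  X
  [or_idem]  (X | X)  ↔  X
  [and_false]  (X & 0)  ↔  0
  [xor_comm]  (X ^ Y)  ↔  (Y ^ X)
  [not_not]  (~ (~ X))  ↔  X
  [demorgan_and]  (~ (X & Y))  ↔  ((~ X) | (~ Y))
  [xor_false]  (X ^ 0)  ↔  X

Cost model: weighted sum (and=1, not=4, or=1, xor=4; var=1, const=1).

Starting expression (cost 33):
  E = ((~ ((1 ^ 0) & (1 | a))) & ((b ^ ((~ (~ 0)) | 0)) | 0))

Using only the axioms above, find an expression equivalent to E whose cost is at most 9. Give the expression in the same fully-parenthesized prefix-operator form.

step 1: not_not (→) rewrites (~ (~ 0)) into 0, now ((~ ((1 ^ 0) & (1 | a))) & ((b ^ (0 | 0)) | 0))
step 2: xor_false (→) rewrites (1 ^ 0) into 1, now ((~ (1 & (1 | a))) & ((b ^ (0 | 0)) | 0))
step 3: absorb_and (→) rewrites (1 & (1 | a)) into 1, now ((~ 1) & ((b ^ (0 | 0)) | 0))
step 4: or_idem (→) rewrites (0 | 0) into 0, now ((~ 1) & ((b ^ 0) | 0))
step 5: xor_false (→) rewrites (b ^ 0) into b, reaching cost 9 (bound 9)

((~ 1) & (b | 0))   [cost 9]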